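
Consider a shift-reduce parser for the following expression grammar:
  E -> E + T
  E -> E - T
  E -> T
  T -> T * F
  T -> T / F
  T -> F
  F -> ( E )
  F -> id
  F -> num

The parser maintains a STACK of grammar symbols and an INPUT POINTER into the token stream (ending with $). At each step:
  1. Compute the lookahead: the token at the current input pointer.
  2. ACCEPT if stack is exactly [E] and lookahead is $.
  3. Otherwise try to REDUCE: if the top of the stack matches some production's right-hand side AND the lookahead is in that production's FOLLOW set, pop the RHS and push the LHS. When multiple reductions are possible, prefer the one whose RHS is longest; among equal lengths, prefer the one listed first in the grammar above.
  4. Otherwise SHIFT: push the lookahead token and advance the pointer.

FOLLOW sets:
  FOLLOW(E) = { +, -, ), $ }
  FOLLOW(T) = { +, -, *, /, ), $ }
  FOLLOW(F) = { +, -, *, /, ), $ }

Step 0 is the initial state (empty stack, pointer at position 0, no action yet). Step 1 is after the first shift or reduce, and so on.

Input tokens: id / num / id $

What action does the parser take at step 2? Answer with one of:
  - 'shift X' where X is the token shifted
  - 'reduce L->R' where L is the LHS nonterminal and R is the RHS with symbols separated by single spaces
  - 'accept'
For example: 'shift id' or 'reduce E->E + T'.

Answer: reduce F->id

Derivation:
Step 1: shift id. Stack=[id] ptr=1 lookahead=/ remaining=[/ num / id $]
Step 2: reduce F->id. Stack=[F] ptr=1 lookahead=/ remaining=[/ num / id $]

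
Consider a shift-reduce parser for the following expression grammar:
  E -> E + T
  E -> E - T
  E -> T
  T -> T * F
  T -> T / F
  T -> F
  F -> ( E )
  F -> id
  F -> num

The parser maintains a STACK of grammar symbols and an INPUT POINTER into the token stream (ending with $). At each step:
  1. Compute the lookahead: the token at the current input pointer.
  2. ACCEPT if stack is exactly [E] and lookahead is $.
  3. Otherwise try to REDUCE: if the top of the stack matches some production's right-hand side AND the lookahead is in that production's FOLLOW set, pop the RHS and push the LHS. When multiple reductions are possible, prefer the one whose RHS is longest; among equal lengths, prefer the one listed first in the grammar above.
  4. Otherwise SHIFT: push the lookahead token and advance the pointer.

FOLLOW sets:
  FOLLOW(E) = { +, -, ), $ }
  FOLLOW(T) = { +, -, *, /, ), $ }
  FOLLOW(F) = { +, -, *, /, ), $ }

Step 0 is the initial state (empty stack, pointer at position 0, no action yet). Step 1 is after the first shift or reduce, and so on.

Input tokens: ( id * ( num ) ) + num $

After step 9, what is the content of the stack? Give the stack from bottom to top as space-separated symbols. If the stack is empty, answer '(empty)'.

Step 1: shift (. Stack=[(] ptr=1 lookahead=id remaining=[id * ( num ) ) + num $]
Step 2: shift id. Stack=[( id] ptr=2 lookahead=* remaining=[* ( num ) ) + num $]
Step 3: reduce F->id. Stack=[( F] ptr=2 lookahead=* remaining=[* ( num ) ) + num $]
Step 4: reduce T->F. Stack=[( T] ptr=2 lookahead=* remaining=[* ( num ) ) + num $]
Step 5: shift *. Stack=[( T *] ptr=3 lookahead=( remaining=[( num ) ) + num $]
Step 6: shift (. Stack=[( T * (] ptr=4 lookahead=num remaining=[num ) ) + num $]
Step 7: shift num. Stack=[( T * ( num] ptr=5 lookahead=) remaining=[) ) + num $]
Step 8: reduce F->num. Stack=[( T * ( F] ptr=5 lookahead=) remaining=[) ) + num $]
Step 9: reduce T->F. Stack=[( T * ( T] ptr=5 lookahead=) remaining=[) ) + num $]

Answer: ( T * ( T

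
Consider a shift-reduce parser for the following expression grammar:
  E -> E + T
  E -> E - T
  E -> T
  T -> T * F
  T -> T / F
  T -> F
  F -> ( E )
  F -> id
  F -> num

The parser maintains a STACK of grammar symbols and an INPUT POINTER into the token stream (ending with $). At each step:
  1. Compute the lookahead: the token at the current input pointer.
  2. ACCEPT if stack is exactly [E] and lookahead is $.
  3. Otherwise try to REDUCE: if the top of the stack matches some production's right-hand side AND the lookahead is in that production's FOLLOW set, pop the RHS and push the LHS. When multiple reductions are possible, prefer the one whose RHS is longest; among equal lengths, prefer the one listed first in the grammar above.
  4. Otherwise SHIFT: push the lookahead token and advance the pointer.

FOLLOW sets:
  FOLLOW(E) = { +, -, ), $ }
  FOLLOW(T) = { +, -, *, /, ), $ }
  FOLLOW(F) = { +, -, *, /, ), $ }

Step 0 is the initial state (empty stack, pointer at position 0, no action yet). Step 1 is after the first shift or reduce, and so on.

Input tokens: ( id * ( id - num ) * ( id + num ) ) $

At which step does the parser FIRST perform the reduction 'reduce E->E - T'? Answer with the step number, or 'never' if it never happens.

Answer: 15

Derivation:
Step 1: shift (. Stack=[(] ptr=1 lookahead=id remaining=[id * ( id - num ) * ( id + num ) ) $]
Step 2: shift id. Stack=[( id] ptr=2 lookahead=* remaining=[* ( id - num ) * ( id + num ) ) $]
Step 3: reduce F->id. Stack=[( F] ptr=2 lookahead=* remaining=[* ( id - num ) * ( id + num ) ) $]
Step 4: reduce T->F. Stack=[( T] ptr=2 lookahead=* remaining=[* ( id - num ) * ( id + num ) ) $]
Step 5: shift *. Stack=[( T *] ptr=3 lookahead=( remaining=[( id - num ) * ( id + num ) ) $]
Step 6: shift (. Stack=[( T * (] ptr=4 lookahead=id remaining=[id - num ) * ( id + num ) ) $]
Step 7: shift id. Stack=[( T * ( id] ptr=5 lookahead=- remaining=[- num ) * ( id + num ) ) $]
Step 8: reduce F->id. Stack=[( T * ( F] ptr=5 lookahead=- remaining=[- num ) * ( id + num ) ) $]
Step 9: reduce T->F. Stack=[( T * ( T] ptr=5 lookahead=- remaining=[- num ) * ( id + num ) ) $]
Step 10: reduce E->T. Stack=[( T * ( E] ptr=5 lookahead=- remaining=[- num ) * ( id + num ) ) $]
Step 11: shift -. Stack=[( T * ( E -] ptr=6 lookahead=num remaining=[num ) * ( id + num ) ) $]
Step 12: shift num. Stack=[( T * ( E - num] ptr=7 lookahead=) remaining=[) * ( id + num ) ) $]
Step 13: reduce F->num. Stack=[( T * ( E - F] ptr=7 lookahead=) remaining=[) * ( id + num ) ) $]
Step 14: reduce T->F. Stack=[( T * ( E - T] ptr=7 lookahead=) remaining=[) * ( id + num ) ) $]
Step 15: reduce E->E - T. Stack=[( T * ( E] ptr=7 lookahead=) remaining=[) * ( id + num ) ) $]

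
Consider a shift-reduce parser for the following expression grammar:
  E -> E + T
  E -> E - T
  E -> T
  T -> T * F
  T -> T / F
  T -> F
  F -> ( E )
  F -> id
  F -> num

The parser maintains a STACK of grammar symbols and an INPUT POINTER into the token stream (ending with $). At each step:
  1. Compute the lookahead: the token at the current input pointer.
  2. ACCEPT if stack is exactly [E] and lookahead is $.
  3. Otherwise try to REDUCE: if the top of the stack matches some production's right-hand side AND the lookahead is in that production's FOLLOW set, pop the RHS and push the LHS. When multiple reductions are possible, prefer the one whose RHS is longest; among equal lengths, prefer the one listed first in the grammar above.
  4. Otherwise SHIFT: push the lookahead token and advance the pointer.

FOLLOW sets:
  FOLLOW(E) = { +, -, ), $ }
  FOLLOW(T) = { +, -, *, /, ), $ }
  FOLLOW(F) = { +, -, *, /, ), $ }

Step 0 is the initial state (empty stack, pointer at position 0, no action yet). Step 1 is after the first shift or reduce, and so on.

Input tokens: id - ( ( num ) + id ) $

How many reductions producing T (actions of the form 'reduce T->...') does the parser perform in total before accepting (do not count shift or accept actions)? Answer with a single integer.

Step 1: shift id. Stack=[id] ptr=1 lookahead=- remaining=[- ( ( num ) + id ) $]
Step 2: reduce F->id. Stack=[F] ptr=1 lookahead=- remaining=[- ( ( num ) + id ) $]
Step 3: reduce T->F. Stack=[T] ptr=1 lookahead=- remaining=[- ( ( num ) + id ) $]
Step 4: reduce E->T. Stack=[E] ptr=1 lookahead=- remaining=[- ( ( num ) + id ) $]
Step 5: shift -. Stack=[E -] ptr=2 lookahead=( remaining=[( ( num ) + id ) $]
Step 6: shift (. Stack=[E - (] ptr=3 lookahead=( remaining=[( num ) + id ) $]
Step 7: shift (. Stack=[E - ( (] ptr=4 lookahead=num remaining=[num ) + id ) $]
Step 8: shift num. Stack=[E - ( ( num] ptr=5 lookahead=) remaining=[) + id ) $]
Step 9: reduce F->num. Stack=[E - ( ( F] ptr=5 lookahead=) remaining=[) + id ) $]
Step 10: reduce T->F. Stack=[E - ( ( T] ptr=5 lookahead=) remaining=[) + id ) $]
Step 11: reduce E->T. Stack=[E - ( ( E] ptr=5 lookahead=) remaining=[) + id ) $]
Step 12: shift ). Stack=[E - ( ( E )] ptr=6 lookahead=+ remaining=[+ id ) $]
Step 13: reduce F->( E ). Stack=[E - ( F] ptr=6 lookahead=+ remaining=[+ id ) $]
Step 14: reduce T->F. Stack=[E - ( T] ptr=6 lookahead=+ remaining=[+ id ) $]
Step 15: reduce E->T. Stack=[E - ( E] ptr=6 lookahead=+ remaining=[+ id ) $]
Step 16: shift +. Stack=[E - ( E +] ptr=7 lookahead=id remaining=[id ) $]
Step 17: shift id. Stack=[E - ( E + id] ptr=8 lookahead=) remaining=[) $]
Step 18: reduce F->id. Stack=[E - ( E + F] ptr=8 lookahead=) remaining=[) $]
Step 19: reduce T->F. Stack=[E - ( E + T] ptr=8 lookahead=) remaining=[) $]
Step 20: reduce E->E + T. Stack=[E - ( E] ptr=8 lookahead=) remaining=[) $]
Step 21: shift ). Stack=[E - ( E )] ptr=9 lookahead=$ remaining=[$]
Step 22: reduce F->( E ). Stack=[E - F] ptr=9 lookahead=$ remaining=[$]
Step 23: reduce T->F. Stack=[E - T] ptr=9 lookahead=$ remaining=[$]
Step 24: reduce E->E - T. Stack=[E] ptr=9 lookahead=$ remaining=[$]
Step 25: accept. Stack=[E] ptr=9 lookahead=$ remaining=[$]

Answer: 5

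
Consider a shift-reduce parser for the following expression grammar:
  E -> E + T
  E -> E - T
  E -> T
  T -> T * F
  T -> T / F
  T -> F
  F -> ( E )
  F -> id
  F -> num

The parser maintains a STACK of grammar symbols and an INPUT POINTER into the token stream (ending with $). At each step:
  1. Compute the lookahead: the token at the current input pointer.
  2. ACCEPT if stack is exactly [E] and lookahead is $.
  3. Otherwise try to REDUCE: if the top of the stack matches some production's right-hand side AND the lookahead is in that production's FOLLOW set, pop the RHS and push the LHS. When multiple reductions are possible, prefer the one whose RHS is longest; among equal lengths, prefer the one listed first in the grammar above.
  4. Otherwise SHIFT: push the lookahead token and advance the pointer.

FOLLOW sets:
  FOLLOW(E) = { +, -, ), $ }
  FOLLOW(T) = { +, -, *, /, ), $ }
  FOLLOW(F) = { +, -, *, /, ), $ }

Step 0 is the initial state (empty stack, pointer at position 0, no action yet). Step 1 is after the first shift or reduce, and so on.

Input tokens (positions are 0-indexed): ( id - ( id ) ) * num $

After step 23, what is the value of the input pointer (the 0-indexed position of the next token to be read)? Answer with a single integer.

Step 1: shift (. Stack=[(] ptr=1 lookahead=id remaining=[id - ( id ) ) * num $]
Step 2: shift id. Stack=[( id] ptr=2 lookahead=- remaining=[- ( id ) ) * num $]
Step 3: reduce F->id. Stack=[( F] ptr=2 lookahead=- remaining=[- ( id ) ) * num $]
Step 4: reduce T->F. Stack=[( T] ptr=2 lookahead=- remaining=[- ( id ) ) * num $]
Step 5: reduce E->T. Stack=[( E] ptr=2 lookahead=- remaining=[- ( id ) ) * num $]
Step 6: shift -. Stack=[( E -] ptr=3 lookahead=( remaining=[( id ) ) * num $]
Step 7: shift (. Stack=[( E - (] ptr=4 lookahead=id remaining=[id ) ) * num $]
Step 8: shift id. Stack=[( E - ( id] ptr=5 lookahead=) remaining=[) ) * num $]
Step 9: reduce F->id. Stack=[( E - ( F] ptr=5 lookahead=) remaining=[) ) * num $]
Step 10: reduce T->F. Stack=[( E - ( T] ptr=5 lookahead=) remaining=[) ) * num $]
Step 11: reduce E->T. Stack=[( E - ( E] ptr=5 lookahead=) remaining=[) ) * num $]
Step 12: shift ). Stack=[( E - ( E )] ptr=6 lookahead=) remaining=[) * num $]
Step 13: reduce F->( E ). Stack=[( E - F] ptr=6 lookahead=) remaining=[) * num $]
Step 14: reduce T->F. Stack=[( E - T] ptr=6 lookahead=) remaining=[) * num $]
Step 15: reduce E->E - T. Stack=[( E] ptr=6 lookahead=) remaining=[) * num $]
Step 16: shift ). Stack=[( E )] ptr=7 lookahead=* remaining=[* num $]
Step 17: reduce F->( E ). Stack=[F] ptr=7 lookahead=* remaining=[* num $]
Step 18: reduce T->F. Stack=[T] ptr=7 lookahead=* remaining=[* num $]
Step 19: shift *. Stack=[T *] ptr=8 lookahead=num remaining=[num $]
Step 20: shift num. Stack=[T * num] ptr=9 lookahead=$ remaining=[$]
Step 21: reduce F->num. Stack=[T * F] ptr=9 lookahead=$ remaining=[$]
Step 22: reduce T->T * F. Stack=[T] ptr=9 lookahead=$ remaining=[$]
Step 23: reduce E->T. Stack=[E] ptr=9 lookahead=$ remaining=[$]

Answer: 9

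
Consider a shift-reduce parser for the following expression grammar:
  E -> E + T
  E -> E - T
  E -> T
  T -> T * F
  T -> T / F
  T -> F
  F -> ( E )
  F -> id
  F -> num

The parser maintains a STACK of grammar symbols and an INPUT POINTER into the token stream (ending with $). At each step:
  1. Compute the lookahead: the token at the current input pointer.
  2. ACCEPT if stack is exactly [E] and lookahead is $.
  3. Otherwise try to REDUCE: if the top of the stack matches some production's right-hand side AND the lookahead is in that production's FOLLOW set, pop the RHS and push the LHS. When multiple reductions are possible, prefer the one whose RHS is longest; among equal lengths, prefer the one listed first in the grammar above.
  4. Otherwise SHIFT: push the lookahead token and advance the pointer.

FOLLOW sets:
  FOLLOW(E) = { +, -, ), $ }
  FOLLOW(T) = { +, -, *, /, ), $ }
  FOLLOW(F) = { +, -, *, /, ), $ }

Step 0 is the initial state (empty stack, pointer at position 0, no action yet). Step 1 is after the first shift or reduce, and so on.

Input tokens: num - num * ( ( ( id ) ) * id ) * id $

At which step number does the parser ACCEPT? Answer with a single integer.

Answer: 37

Derivation:
Step 1: shift num. Stack=[num] ptr=1 lookahead=- remaining=[- num * ( ( ( id ) ) * id ) * id $]
Step 2: reduce F->num. Stack=[F] ptr=1 lookahead=- remaining=[- num * ( ( ( id ) ) * id ) * id $]
Step 3: reduce T->F. Stack=[T] ptr=1 lookahead=- remaining=[- num * ( ( ( id ) ) * id ) * id $]
Step 4: reduce E->T. Stack=[E] ptr=1 lookahead=- remaining=[- num * ( ( ( id ) ) * id ) * id $]
Step 5: shift -. Stack=[E -] ptr=2 lookahead=num remaining=[num * ( ( ( id ) ) * id ) * id $]
Step 6: shift num. Stack=[E - num] ptr=3 lookahead=* remaining=[* ( ( ( id ) ) * id ) * id $]
Step 7: reduce F->num. Stack=[E - F] ptr=3 lookahead=* remaining=[* ( ( ( id ) ) * id ) * id $]
Step 8: reduce T->F. Stack=[E - T] ptr=3 lookahead=* remaining=[* ( ( ( id ) ) * id ) * id $]
Step 9: shift *. Stack=[E - T *] ptr=4 lookahead=( remaining=[( ( ( id ) ) * id ) * id $]
Step 10: shift (. Stack=[E - T * (] ptr=5 lookahead=( remaining=[( ( id ) ) * id ) * id $]
Step 11: shift (. Stack=[E - T * ( (] ptr=6 lookahead=( remaining=[( id ) ) * id ) * id $]
Step 12: shift (. Stack=[E - T * ( ( (] ptr=7 lookahead=id remaining=[id ) ) * id ) * id $]
Step 13: shift id. Stack=[E - T * ( ( ( id] ptr=8 lookahead=) remaining=[) ) * id ) * id $]
Step 14: reduce F->id. Stack=[E - T * ( ( ( F] ptr=8 lookahead=) remaining=[) ) * id ) * id $]
Step 15: reduce T->F. Stack=[E - T * ( ( ( T] ptr=8 lookahead=) remaining=[) ) * id ) * id $]
Step 16: reduce E->T. Stack=[E - T * ( ( ( E] ptr=8 lookahead=) remaining=[) ) * id ) * id $]
Step 17: shift ). Stack=[E - T * ( ( ( E )] ptr=9 lookahead=) remaining=[) * id ) * id $]
Step 18: reduce F->( E ). Stack=[E - T * ( ( F] ptr=9 lookahead=) remaining=[) * id ) * id $]
Step 19: reduce T->F. Stack=[E - T * ( ( T] ptr=9 lookahead=) remaining=[) * id ) * id $]
Step 20: reduce E->T. Stack=[E - T * ( ( E] ptr=9 lookahead=) remaining=[) * id ) * id $]
Step 21: shift ). Stack=[E - T * ( ( E )] ptr=10 lookahead=* remaining=[* id ) * id $]
Step 22: reduce F->( E ). Stack=[E - T * ( F] ptr=10 lookahead=* remaining=[* id ) * id $]
Step 23: reduce T->F. Stack=[E - T * ( T] ptr=10 lookahead=* remaining=[* id ) * id $]
Step 24: shift *. Stack=[E - T * ( T *] ptr=11 lookahead=id remaining=[id ) * id $]
Step 25: shift id. Stack=[E - T * ( T * id] ptr=12 lookahead=) remaining=[) * id $]
Step 26: reduce F->id. Stack=[E - T * ( T * F] ptr=12 lookahead=) remaining=[) * id $]
Step 27: reduce T->T * F. Stack=[E - T * ( T] ptr=12 lookahead=) remaining=[) * id $]
Step 28: reduce E->T. Stack=[E - T * ( E] ptr=12 lookahead=) remaining=[) * id $]
Step 29: shift ). Stack=[E - T * ( E )] ptr=13 lookahead=* remaining=[* id $]
Step 30: reduce F->( E ). Stack=[E - T * F] ptr=13 lookahead=* remaining=[* id $]
Step 31: reduce T->T * F. Stack=[E - T] ptr=13 lookahead=* remaining=[* id $]
Step 32: shift *. Stack=[E - T *] ptr=14 lookahead=id remaining=[id $]
Step 33: shift id. Stack=[E - T * id] ptr=15 lookahead=$ remaining=[$]
Step 34: reduce F->id. Stack=[E - T * F] ptr=15 lookahead=$ remaining=[$]
Step 35: reduce T->T * F. Stack=[E - T] ptr=15 lookahead=$ remaining=[$]
Step 36: reduce E->E - T. Stack=[E] ptr=15 lookahead=$ remaining=[$]
Step 37: accept. Stack=[E] ptr=15 lookahead=$ remaining=[$]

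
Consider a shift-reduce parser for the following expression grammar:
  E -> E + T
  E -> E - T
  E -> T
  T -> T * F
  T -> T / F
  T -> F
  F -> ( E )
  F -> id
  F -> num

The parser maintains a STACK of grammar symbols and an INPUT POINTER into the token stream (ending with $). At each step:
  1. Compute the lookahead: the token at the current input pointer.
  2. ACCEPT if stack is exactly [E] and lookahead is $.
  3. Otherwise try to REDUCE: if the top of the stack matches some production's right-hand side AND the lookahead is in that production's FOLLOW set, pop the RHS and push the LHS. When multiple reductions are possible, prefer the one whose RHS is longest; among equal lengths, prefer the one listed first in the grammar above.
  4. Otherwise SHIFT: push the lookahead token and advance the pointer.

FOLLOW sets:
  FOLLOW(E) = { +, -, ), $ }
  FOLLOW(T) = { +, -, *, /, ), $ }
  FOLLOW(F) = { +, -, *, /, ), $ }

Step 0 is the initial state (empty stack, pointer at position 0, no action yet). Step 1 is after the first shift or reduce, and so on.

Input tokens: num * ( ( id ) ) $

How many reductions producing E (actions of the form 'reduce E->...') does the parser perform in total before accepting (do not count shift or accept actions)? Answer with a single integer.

Step 1: shift num. Stack=[num] ptr=1 lookahead=* remaining=[* ( ( id ) ) $]
Step 2: reduce F->num. Stack=[F] ptr=1 lookahead=* remaining=[* ( ( id ) ) $]
Step 3: reduce T->F. Stack=[T] ptr=1 lookahead=* remaining=[* ( ( id ) ) $]
Step 4: shift *. Stack=[T *] ptr=2 lookahead=( remaining=[( ( id ) ) $]
Step 5: shift (. Stack=[T * (] ptr=3 lookahead=( remaining=[( id ) ) $]
Step 6: shift (. Stack=[T * ( (] ptr=4 lookahead=id remaining=[id ) ) $]
Step 7: shift id. Stack=[T * ( ( id] ptr=5 lookahead=) remaining=[) ) $]
Step 8: reduce F->id. Stack=[T * ( ( F] ptr=5 lookahead=) remaining=[) ) $]
Step 9: reduce T->F. Stack=[T * ( ( T] ptr=5 lookahead=) remaining=[) ) $]
Step 10: reduce E->T. Stack=[T * ( ( E] ptr=5 lookahead=) remaining=[) ) $]
Step 11: shift ). Stack=[T * ( ( E )] ptr=6 lookahead=) remaining=[) $]
Step 12: reduce F->( E ). Stack=[T * ( F] ptr=6 lookahead=) remaining=[) $]
Step 13: reduce T->F. Stack=[T * ( T] ptr=6 lookahead=) remaining=[) $]
Step 14: reduce E->T. Stack=[T * ( E] ptr=6 lookahead=) remaining=[) $]
Step 15: shift ). Stack=[T * ( E )] ptr=7 lookahead=$ remaining=[$]
Step 16: reduce F->( E ). Stack=[T * F] ptr=7 lookahead=$ remaining=[$]
Step 17: reduce T->T * F. Stack=[T] ptr=7 lookahead=$ remaining=[$]
Step 18: reduce E->T. Stack=[E] ptr=7 lookahead=$ remaining=[$]
Step 19: accept. Stack=[E] ptr=7 lookahead=$ remaining=[$]

Answer: 3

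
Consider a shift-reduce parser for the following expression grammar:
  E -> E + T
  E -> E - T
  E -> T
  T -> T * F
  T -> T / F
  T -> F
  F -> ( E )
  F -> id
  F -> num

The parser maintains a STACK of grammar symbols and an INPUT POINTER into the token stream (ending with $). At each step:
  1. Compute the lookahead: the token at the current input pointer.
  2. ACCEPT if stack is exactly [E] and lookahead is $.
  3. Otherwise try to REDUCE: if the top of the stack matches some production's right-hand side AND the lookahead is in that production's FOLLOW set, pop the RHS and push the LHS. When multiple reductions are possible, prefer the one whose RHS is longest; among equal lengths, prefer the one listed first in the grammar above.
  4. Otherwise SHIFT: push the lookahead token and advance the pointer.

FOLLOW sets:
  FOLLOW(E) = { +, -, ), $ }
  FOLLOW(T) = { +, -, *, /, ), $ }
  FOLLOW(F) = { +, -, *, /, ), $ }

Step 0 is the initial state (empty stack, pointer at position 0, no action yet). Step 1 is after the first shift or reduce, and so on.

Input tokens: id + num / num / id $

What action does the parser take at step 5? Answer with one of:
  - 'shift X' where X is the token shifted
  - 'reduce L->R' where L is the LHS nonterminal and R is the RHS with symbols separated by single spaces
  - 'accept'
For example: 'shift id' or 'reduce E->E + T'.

Answer: shift +

Derivation:
Step 1: shift id. Stack=[id] ptr=1 lookahead=+ remaining=[+ num / num / id $]
Step 2: reduce F->id. Stack=[F] ptr=1 lookahead=+ remaining=[+ num / num / id $]
Step 3: reduce T->F. Stack=[T] ptr=1 lookahead=+ remaining=[+ num / num / id $]
Step 4: reduce E->T. Stack=[E] ptr=1 lookahead=+ remaining=[+ num / num / id $]
Step 5: shift +. Stack=[E +] ptr=2 lookahead=num remaining=[num / num / id $]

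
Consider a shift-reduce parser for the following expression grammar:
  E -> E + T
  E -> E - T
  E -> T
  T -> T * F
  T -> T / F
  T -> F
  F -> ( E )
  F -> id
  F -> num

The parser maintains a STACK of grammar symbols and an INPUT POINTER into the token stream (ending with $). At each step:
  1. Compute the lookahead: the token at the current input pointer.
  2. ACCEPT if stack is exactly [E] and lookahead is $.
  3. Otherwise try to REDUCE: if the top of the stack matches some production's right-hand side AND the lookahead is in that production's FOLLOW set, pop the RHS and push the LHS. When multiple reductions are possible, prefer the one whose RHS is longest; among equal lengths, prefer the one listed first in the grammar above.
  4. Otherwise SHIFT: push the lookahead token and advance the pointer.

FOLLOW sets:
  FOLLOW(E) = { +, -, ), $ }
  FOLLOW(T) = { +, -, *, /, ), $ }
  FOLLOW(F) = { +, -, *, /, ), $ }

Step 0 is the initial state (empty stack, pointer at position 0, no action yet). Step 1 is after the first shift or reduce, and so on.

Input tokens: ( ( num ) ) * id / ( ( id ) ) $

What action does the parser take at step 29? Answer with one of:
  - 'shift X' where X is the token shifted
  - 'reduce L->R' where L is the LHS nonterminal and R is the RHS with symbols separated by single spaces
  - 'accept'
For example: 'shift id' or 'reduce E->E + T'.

Answer: shift )

Derivation:
Step 1: shift (. Stack=[(] ptr=1 lookahead=( remaining=[( num ) ) * id / ( ( id ) ) $]
Step 2: shift (. Stack=[( (] ptr=2 lookahead=num remaining=[num ) ) * id / ( ( id ) ) $]
Step 3: shift num. Stack=[( ( num] ptr=3 lookahead=) remaining=[) ) * id / ( ( id ) ) $]
Step 4: reduce F->num. Stack=[( ( F] ptr=3 lookahead=) remaining=[) ) * id / ( ( id ) ) $]
Step 5: reduce T->F. Stack=[( ( T] ptr=3 lookahead=) remaining=[) ) * id / ( ( id ) ) $]
Step 6: reduce E->T. Stack=[( ( E] ptr=3 lookahead=) remaining=[) ) * id / ( ( id ) ) $]
Step 7: shift ). Stack=[( ( E )] ptr=4 lookahead=) remaining=[) * id / ( ( id ) ) $]
Step 8: reduce F->( E ). Stack=[( F] ptr=4 lookahead=) remaining=[) * id / ( ( id ) ) $]
Step 9: reduce T->F. Stack=[( T] ptr=4 lookahead=) remaining=[) * id / ( ( id ) ) $]
Step 10: reduce E->T. Stack=[( E] ptr=4 lookahead=) remaining=[) * id / ( ( id ) ) $]
Step 11: shift ). Stack=[( E )] ptr=5 lookahead=* remaining=[* id / ( ( id ) ) $]
Step 12: reduce F->( E ). Stack=[F] ptr=5 lookahead=* remaining=[* id / ( ( id ) ) $]
Step 13: reduce T->F. Stack=[T] ptr=5 lookahead=* remaining=[* id / ( ( id ) ) $]
Step 14: shift *. Stack=[T *] ptr=6 lookahead=id remaining=[id / ( ( id ) ) $]
Step 15: shift id. Stack=[T * id] ptr=7 lookahead=/ remaining=[/ ( ( id ) ) $]
Step 16: reduce F->id. Stack=[T * F] ptr=7 lookahead=/ remaining=[/ ( ( id ) ) $]
Step 17: reduce T->T * F. Stack=[T] ptr=7 lookahead=/ remaining=[/ ( ( id ) ) $]
Step 18: shift /. Stack=[T /] ptr=8 lookahead=( remaining=[( ( id ) ) $]
Step 19: shift (. Stack=[T / (] ptr=9 lookahead=( remaining=[( id ) ) $]
Step 20: shift (. Stack=[T / ( (] ptr=10 lookahead=id remaining=[id ) ) $]
Step 21: shift id. Stack=[T / ( ( id] ptr=11 lookahead=) remaining=[) ) $]
Step 22: reduce F->id. Stack=[T / ( ( F] ptr=11 lookahead=) remaining=[) ) $]
Step 23: reduce T->F. Stack=[T / ( ( T] ptr=11 lookahead=) remaining=[) ) $]
Step 24: reduce E->T. Stack=[T / ( ( E] ptr=11 lookahead=) remaining=[) ) $]
Step 25: shift ). Stack=[T / ( ( E )] ptr=12 lookahead=) remaining=[) $]
Step 26: reduce F->( E ). Stack=[T / ( F] ptr=12 lookahead=) remaining=[) $]
Step 27: reduce T->F. Stack=[T / ( T] ptr=12 lookahead=) remaining=[) $]
Step 28: reduce E->T. Stack=[T / ( E] ptr=12 lookahead=) remaining=[) $]
Step 29: shift ). Stack=[T / ( E )] ptr=13 lookahead=$ remaining=[$]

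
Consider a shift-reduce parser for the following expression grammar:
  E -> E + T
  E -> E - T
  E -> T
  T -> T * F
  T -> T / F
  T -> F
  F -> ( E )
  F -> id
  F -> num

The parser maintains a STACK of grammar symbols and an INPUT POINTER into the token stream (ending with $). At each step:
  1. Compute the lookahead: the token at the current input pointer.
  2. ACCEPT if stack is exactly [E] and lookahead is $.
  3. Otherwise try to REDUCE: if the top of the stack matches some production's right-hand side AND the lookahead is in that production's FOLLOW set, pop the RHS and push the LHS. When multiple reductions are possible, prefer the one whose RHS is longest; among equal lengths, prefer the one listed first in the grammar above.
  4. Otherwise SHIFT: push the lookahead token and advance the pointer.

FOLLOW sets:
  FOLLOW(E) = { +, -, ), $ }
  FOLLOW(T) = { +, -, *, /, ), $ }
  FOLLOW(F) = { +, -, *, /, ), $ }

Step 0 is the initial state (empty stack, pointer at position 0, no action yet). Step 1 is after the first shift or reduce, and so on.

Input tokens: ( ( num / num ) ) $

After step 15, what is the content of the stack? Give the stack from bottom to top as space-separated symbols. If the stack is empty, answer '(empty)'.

Step 1: shift (. Stack=[(] ptr=1 lookahead=( remaining=[( num / num ) ) $]
Step 2: shift (. Stack=[( (] ptr=2 lookahead=num remaining=[num / num ) ) $]
Step 3: shift num. Stack=[( ( num] ptr=3 lookahead=/ remaining=[/ num ) ) $]
Step 4: reduce F->num. Stack=[( ( F] ptr=3 lookahead=/ remaining=[/ num ) ) $]
Step 5: reduce T->F. Stack=[( ( T] ptr=3 lookahead=/ remaining=[/ num ) ) $]
Step 6: shift /. Stack=[( ( T /] ptr=4 lookahead=num remaining=[num ) ) $]
Step 7: shift num. Stack=[( ( T / num] ptr=5 lookahead=) remaining=[) ) $]
Step 8: reduce F->num. Stack=[( ( T / F] ptr=5 lookahead=) remaining=[) ) $]
Step 9: reduce T->T / F. Stack=[( ( T] ptr=5 lookahead=) remaining=[) ) $]
Step 10: reduce E->T. Stack=[( ( E] ptr=5 lookahead=) remaining=[) ) $]
Step 11: shift ). Stack=[( ( E )] ptr=6 lookahead=) remaining=[) $]
Step 12: reduce F->( E ). Stack=[( F] ptr=6 lookahead=) remaining=[) $]
Step 13: reduce T->F. Stack=[( T] ptr=6 lookahead=) remaining=[) $]
Step 14: reduce E->T. Stack=[( E] ptr=6 lookahead=) remaining=[) $]
Step 15: shift ). Stack=[( E )] ptr=7 lookahead=$ remaining=[$]

Answer: ( E )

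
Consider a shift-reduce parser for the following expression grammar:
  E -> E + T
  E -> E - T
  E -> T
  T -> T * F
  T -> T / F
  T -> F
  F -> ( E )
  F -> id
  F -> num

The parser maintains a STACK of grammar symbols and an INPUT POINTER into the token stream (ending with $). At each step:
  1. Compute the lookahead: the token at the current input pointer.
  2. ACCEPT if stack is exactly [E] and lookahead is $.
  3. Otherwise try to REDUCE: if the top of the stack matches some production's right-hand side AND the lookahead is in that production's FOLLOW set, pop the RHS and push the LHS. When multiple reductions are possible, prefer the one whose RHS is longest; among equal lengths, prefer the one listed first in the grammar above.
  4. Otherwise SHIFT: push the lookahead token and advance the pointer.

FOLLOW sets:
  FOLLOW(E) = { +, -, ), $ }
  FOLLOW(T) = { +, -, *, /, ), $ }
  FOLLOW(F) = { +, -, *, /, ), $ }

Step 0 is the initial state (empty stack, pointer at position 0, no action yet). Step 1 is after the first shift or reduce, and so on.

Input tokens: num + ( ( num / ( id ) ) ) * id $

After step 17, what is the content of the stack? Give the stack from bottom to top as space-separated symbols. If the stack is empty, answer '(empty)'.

Answer: E + ( ( T / ( E )

Derivation:
Step 1: shift num. Stack=[num] ptr=1 lookahead=+ remaining=[+ ( ( num / ( id ) ) ) * id $]
Step 2: reduce F->num. Stack=[F] ptr=1 lookahead=+ remaining=[+ ( ( num / ( id ) ) ) * id $]
Step 3: reduce T->F. Stack=[T] ptr=1 lookahead=+ remaining=[+ ( ( num / ( id ) ) ) * id $]
Step 4: reduce E->T. Stack=[E] ptr=1 lookahead=+ remaining=[+ ( ( num / ( id ) ) ) * id $]
Step 5: shift +. Stack=[E +] ptr=2 lookahead=( remaining=[( ( num / ( id ) ) ) * id $]
Step 6: shift (. Stack=[E + (] ptr=3 lookahead=( remaining=[( num / ( id ) ) ) * id $]
Step 7: shift (. Stack=[E + ( (] ptr=4 lookahead=num remaining=[num / ( id ) ) ) * id $]
Step 8: shift num. Stack=[E + ( ( num] ptr=5 lookahead=/ remaining=[/ ( id ) ) ) * id $]
Step 9: reduce F->num. Stack=[E + ( ( F] ptr=5 lookahead=/ remaining=[/ ( id ) ) ) * id $]
Step 10: reduce T->F. Stack=[E + ( ( T] ptr=5 lookahead=/ remaining=[/ ( id ) ) ) * id $]
Step 11: shift /. Stack=[E + ( ( T /] ptr=6 lookahead=( remaining=[( id ) ) ) * id $]
Step 12: shift (. Stack=[E + ( ( T / (] ptr=7 lookahead=id remaining=[id ) ) ) * id $]
Step 13: shift id. Stack=[E + ( ( T / ( id] ptr=8 lookahead=) remaining=[) ) ) * id $]
Step 14: reduce F->id. Stack=[E + ( ( T / ( F] ptr=8 lookahead=) remaining=[) ) ) * id $]
Step 15: reduce T->F. Stack=[E + ( ( T / ( T] ptr=8 lookahead=) remaining=[) ) ) * id $]
Step 16: reduce E->T. Stack=[E + ( ( T / ( E] ptr=8 lookahead=) remaining=[) ) ) * id $]
Step 17: shift ). Stack=[E + ( ( T / ( E )] ptr=9 lookahead=) remaining=[) ) * id $]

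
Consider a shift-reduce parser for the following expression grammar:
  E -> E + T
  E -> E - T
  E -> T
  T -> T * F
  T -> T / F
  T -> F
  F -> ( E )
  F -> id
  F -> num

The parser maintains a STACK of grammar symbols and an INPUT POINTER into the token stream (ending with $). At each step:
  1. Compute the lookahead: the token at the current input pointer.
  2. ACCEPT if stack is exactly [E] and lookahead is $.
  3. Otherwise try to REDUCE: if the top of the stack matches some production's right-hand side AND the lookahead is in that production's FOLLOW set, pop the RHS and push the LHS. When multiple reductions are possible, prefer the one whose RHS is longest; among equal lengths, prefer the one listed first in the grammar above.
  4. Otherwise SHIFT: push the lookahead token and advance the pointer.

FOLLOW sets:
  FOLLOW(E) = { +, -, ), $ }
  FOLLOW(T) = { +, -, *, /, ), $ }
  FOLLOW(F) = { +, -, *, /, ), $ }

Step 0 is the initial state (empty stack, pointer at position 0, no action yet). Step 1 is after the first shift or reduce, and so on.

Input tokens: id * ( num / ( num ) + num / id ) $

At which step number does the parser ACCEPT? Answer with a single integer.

Step 1: shift id. Stack=[id] ptr=1 lookahead=* remaining=[* ( num / ( num ) + num / id ) $]
Step 2: reduce F->id. Stack=[F] ptr=1 lookahead=* remaining=[* ( num / ( num ) + num / id ) $]
Step 3: reduce T->F. Stack=[T] ptr=1 lookahead=* remaining=[* ( num / ( num ) + num / id ) $]
Step 4: shift *. Stack=[T *] ptr=2 lookahead=( remaining=[( num / ( num ) + num / id ) $]
Step 5: shift (. Stack=[T * (] ptr=3 lookahead=num remaining=[num / ( num ) + num / id ) $]
Step 6: shift num. Stack=[T * ( num] ptr=4 lookahead=/ remaining=[/ ( num ) + num / id ) $]
Step 7: reduce F->num. Stack=[T * ( F] ptr=4 lookahead=/ remaining=[/ ( num ) + num / id ) $]
Step 8: reduce T->F. Stack=[T * ( T] ptr=4 lookahead=/ remaining=[/ ( num ) + num / id ) $]
Step 9: shift /. Stack=[T * ( T /] ptr=5 lookahead=( remaining=[( num ) + num / id ) $]
Step 10: shift (. Stack=[T * ( T / (] ptr=6 lookahead=num remaining=[num ) + num / id ) $]
Step 11: shift num. Stack=[T * ( T / ( num] ptr=7 lookahead=) remaining=[) + num / id ) $]
Step 12: reduce F->num. Stack=[T * ( T / ( F] ptr=7 lookahead=) remaining=[) + num / id ) $]
Step 13: reduce T->F. Stack=[T * ( T / ( T] ptr=7 lookahead=) remaining=[) + num / id ) $]
Step 14: reduce E->T. Stack=[T * ( T / ( E] ptr=7 lookahead=) remaining=[) + num / id ) $]
Step 15: shift ). Stack=[T * ( T / ( E )] ptr=8 lookahead=+ remaining=[+ num / id ) $]
Step 16: reduce F->( E ). Stack=[T * ( T / F] ptr=8 lookahead=+ remaining=[+ num / id ) $]
Step 17: reduce T->T / F. Stack=[T * ( T] ptr=8 lookahead=+ remaining=[+ num / id ) $]
Step 18: reduce E->T. Stack=[T * ( E] ptr=8 lookahead=+ remaining=[+ num / id ) $]
Step 19: shift +. Stack=[T * ( E +] ptr=9 lookahead=num remaining=[num / id ) $]
Step 20: shift num. Stack=[T * ( E + num] ptr=10 lookahead=/ remaining=[/ id ) $]
Step 21: reduce F->num. Stack=[T * ( E + F] ptr=10 lookahead=/ remaining=[/ id ) $]
Step 22: reduce T->F. Stack=[T * ( E + T] ptr=10 lookahead=/ remaining=[/ id ) $]
Step 23: shift /. Stack=[T * ( E + T /] ptr=11 lookahead=id remaining=[id ) $]
Step 24: shift id. Stack=[T * ( E + T / id] ptr=12 lookahead=) remaining=[) $]
Step 25: reduce F->id. Stack=[T * ( E + T / F] ptr=12 lookahead=) remaining=[) $]
Step 26: reduce T->T / F. Stack=[T * ( E + T] ptr=12 lookahead=) remaining=[) $]
Step 27: reduce E->E + T. Stack=[T * ( E] ptr=12 lookahead=) remaining=[) $]
Step 28: shift ). Stack=[T * ( E )] ptr=13 lookahead=$ remaining=[$]
Step 29: reduce F->( E ). Stack=[T * F] ptr=13 lookahead=$ remaining=[$]
Step 30: reduce T->T * F. Stack=[T] ptr=13 lookahead=$ remaining=[$]
Step 31: reduce E->T. Stack=[E] ptr=13 lookahead=$ remaining=[$]
Step 32: accept. Stack=[E] ptr=13 lookahead=$ remaining=[$]

Answer: 32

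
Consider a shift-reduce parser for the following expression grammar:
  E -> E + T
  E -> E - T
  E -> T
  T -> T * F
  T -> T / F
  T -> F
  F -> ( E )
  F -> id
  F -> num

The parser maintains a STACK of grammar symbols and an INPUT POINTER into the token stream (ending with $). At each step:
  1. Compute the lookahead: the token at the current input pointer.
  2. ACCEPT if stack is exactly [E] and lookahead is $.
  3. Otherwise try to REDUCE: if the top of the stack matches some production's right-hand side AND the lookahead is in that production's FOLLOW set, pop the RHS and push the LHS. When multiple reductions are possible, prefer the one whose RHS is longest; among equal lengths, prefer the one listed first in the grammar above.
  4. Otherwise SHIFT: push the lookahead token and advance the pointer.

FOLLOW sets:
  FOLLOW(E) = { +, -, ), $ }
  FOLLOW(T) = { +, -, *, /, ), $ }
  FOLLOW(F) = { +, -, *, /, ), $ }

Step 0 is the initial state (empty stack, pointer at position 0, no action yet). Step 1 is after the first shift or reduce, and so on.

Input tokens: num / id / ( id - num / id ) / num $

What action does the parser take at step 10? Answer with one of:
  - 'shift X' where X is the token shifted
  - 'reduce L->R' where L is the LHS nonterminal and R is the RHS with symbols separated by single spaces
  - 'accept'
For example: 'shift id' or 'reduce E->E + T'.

Answer: shift id

Derivation:
Step 1: shift num. Stack=[num] ptr=1 lookahead=/ remaining=[/ id / ( id - num / id ) / num $]
Step 2: reduce F->num. Stack=[F] ptr=1 lookahead=/ remaining=[/ id / ( id - num / id ) / num $]
Step 3: reduce T->F. Stack=[T] ptr=1 lookahead=/ remaining=[/ id / ( id - num / id ) / num $]
Step 4: shift /. Stack=[T /] ptr=2 lookahead=id remaining=[id / ( id - num / id ) / num $]
Step 5: shift id. Stack=[T / id] ptr=3 lookahead=/ remaining=[/ ( id - num / id ) / num $]
Step 6: reduce F->id. Stack=[T / F] ptr=3 lookahead=/ remaining=[/ ( id - num / id ) / num $]
Step 7: reduce T->T / F. Stack=[T] ptr=3 lookahead=/ remaining=[/ ( id - num / id ) / num $]
Step 8: shift /. Stack=[T /] ptr=4 lookahead=( remaining=[( id - num / id ) / num $]
Step 9: shift (. Stack=[T / (] ptr=5 lookahead=id remaining=[id - num / id ) / num $]
Step 10: shift id. Stack=[T / ( id] ptr=6 lookahead=- remaining=[- num / id ) / num $]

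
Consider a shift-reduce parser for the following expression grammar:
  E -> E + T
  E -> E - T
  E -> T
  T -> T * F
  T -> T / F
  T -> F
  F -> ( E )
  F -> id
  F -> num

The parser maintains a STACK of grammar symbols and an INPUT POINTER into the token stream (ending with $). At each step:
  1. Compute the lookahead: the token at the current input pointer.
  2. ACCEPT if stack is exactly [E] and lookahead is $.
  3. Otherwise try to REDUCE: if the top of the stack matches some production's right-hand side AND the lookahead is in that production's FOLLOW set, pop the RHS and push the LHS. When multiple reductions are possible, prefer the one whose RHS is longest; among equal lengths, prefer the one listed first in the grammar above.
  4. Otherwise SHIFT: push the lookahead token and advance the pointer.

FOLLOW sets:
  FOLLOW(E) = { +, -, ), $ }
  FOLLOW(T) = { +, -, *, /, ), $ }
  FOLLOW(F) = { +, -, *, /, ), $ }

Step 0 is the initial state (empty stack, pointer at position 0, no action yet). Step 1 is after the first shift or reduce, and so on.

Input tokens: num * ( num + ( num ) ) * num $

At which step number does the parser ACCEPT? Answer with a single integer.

Answer: 28

Derivation:
Step 1: shift num. Stack=[num] ptr=1 lookahead=* remaining=[* ( num + ( num ) ) * num $]
Step 2: reduce F->num. Stack=[F] ptr=1 lookahead=* remaining=[* ( num + ( num ) ) * num $]
Step 3: reduce T->F. Stack=[T] ptr=1 lookahead=* remaining=[* ( num + ( num ) ) * num $]
Step 4: shift *. Stack=[T *] ptr=2 lookahead=( remaining=[( num + ( num ) ) * num $]
Step 5: shift (. Stack=[T * (] ptr=3 lookahead=num remaining=[num + ( num ) ) * num $]
Step 6: shift num. Stack=[T * ( num] ptr=4 lookahead=+ remaining=[+ ( num ) ) * num $]
Step 7: reduce F->num. Stack=[T * ( F] ptr=4 lookahead=+ remaining=[+ ( num ) ) * num $]
Step 8: reduce T->F. Stack=[T * ( T] ptr=4 lookahead=+ remaining=[+ ( num ) ) * num $]
Step 9: reduce E->T. Stack=[T * ( E] ptr=4 lookahead=+ remaining=[+ ( num ) ) * num $]
Step 10: shift +. Stack=[T * ( E +] ptr=5 lookahead=( remaining=[( num ) ) * num $]
Step 11: shift (. Stack=[T * ( E + (] ptr=6 lookahead=num remaining=[num ) ) * num $]
Step 12: shift num. Stack=[T * ( E + ( num] ptr=7 lookahead=) remaining=[) ) * num $]
Step 13: reduce F->num. Stack=[T * ( E + ( F] ptr=7 lookahead=) remaining=[) ) * num $]
Step 14: reduce T->F. Stack=[T * ( E + ( T] ptr=7 lookahead=) remaining=[) ) * num $]
Step 15: reduce E->T. Stack=[T * ( E + ( E] ptr=7 lookahead=) remaining=[) ) * num $]
Step 16: shift ). Stack=[T * ( E + ( E )] ptr=8 lookahead=) remaining=[) * num $]
Step 17: reduce F->( E ). Stack=[T * ( E + F] ptr=8 lookahead=) remaining=[) * num $]
Step 18: reduce T->F. Stack=[T * ( E + T] ptr=8 lookahead=) remaining=[) * num $]
Step 19: reduce E->E + T. Stack=[T * ( E] ptr=8 lookahead=) remaining=[) * num $]
Step 20: shift ). Stack=[T * ( E )] ptr=9 lookahead=* remaining=[* num $]
Step 21: reduce F->( E ). Stack=[T * F] ptr=9 lookahead=* remaining=[* num $]
Step 22: reduce T->T * F. Stack=[T] ptr=9 lookahead=* remaining=[* num $]
Step 23: shift *. Stack=[T *] ptr=10 lookahead=num remaining=[num $]
Step 24: shift num. Stack=[T * num] ptr=11 lookahead=$ remaining=[$]
Step 25: reduce F->num. Stack=[T * F] ptr=11 lookahead=$ remaining=[$]
Step 26: reduce T->T * F. Stack=[T] ptr=11 lookahead=$ remaining=[$]
Step 27: reduce E->T. Stack=[E] ptr=11 lookahead=$ remaining=[$]
Step 28: accept. Stack=[E] ptr=11 lookahead=$ remaining=[$]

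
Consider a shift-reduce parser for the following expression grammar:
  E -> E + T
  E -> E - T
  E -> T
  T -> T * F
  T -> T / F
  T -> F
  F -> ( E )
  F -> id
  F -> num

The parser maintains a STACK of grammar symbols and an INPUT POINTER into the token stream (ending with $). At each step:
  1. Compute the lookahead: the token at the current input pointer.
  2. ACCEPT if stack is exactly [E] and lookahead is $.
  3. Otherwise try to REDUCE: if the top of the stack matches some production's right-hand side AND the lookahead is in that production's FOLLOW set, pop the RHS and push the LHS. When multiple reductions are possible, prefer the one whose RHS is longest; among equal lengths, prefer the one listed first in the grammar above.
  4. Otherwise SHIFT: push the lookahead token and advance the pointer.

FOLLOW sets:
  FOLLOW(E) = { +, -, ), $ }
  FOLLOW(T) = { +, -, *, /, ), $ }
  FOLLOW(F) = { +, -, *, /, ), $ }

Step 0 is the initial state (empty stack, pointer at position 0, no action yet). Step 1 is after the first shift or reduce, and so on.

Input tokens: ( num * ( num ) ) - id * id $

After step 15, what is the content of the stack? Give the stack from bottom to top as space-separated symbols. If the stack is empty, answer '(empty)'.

Step 1: shift (. Stack=[(] ptr=1 lookahead=num remaining=[num * ( num ) ) - id * id $]
Step 2: shift num. Stack=[( num] ptr=2 lookahead=* remaining=[* ( num ) ) - id * id $]
Step 3: reduce F->num. Stack=[( F] ptr=2 lookahead=* remaining=[* ( num ) ) - id * id $]
Step 4: reduce T->F. Stack=[( T] ptr=2 lookahead=* remaining=[* ( num ) ) - id * id $]
Step 5: shift *. Stack=[( T *] ptr=3 lookahead=( remaining=[( num ) ) - id * id $]
Step 6: shift (. Stack=[( T * (] ptr=4 lookahead=num remaining=[num ) ) - id * id $]
Step 7: shift num. Stack=[( T * ( num] ptr=5 lookahead=) remaining=[) ) - id * id $]
Step 8: reduce F->num. Stack=[( T * ( F] ptr=5 lookahead=) remaining=[) ) - id * id $]
Step 9: reduce T->F. Stack=[( T * ( T] ptr=5 lookahead=) remaining=[) ) - id * id $]
Step 10: reduce E->T. Stack=[( T * ( E] ptr=5 lookahead=) remaining=[) ) - id * id $]
Step 11: shift ). Stack=[( T * ( E )] ptr=6 lookahead=) remaining=[) - id * id $]
Step 12: reduce F->( E ). Stack=[( T * F] ptr=6 lookahead=) remaining=[) - id * id $]
Step 13: reduce T->T * F. Stack=[( T] ptr=6 lookahead=) remaining=[) - id * id $]
Step 14: reduce E->T. Stack=[( E] ptr=6 lookahead=) remaining=[) - id * id $]
Step 15: shift ). Stack=[( E )] ptr=7 lookahead=- remaining=[- id * id $]

Answer: ( E )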